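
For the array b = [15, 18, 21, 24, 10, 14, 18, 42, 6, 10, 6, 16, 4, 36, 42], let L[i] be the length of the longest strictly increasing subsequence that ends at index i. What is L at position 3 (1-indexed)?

3

dp[i] = 1 + max{dp[j] : j<i, b[j]<b[i]} (or 1 if no such j):
i:      1  2  3  4  5  6  7  8  9 10 11 12 13 14 15
b[i]:  15 18 21 24 10 14 18 42  6 10  6 16  4 36 42
dp:     1  2  3  4  1  2  3  5  1  2  1  3  1  5  6
At index 3 the value is 3.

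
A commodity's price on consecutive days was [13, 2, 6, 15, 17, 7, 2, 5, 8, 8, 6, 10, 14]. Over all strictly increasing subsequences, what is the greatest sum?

47

Let S[i] be the best sum of a strictly increasing subsequence ending at i:
i:      1  2  3  4  5  6  7  8  9 10 11 12 13
a[i]:  13  2  6 15 17  7  2  5  8  8  6 10 14
S:     13  2  8 28 45 15  2  7 23 23 13 33 47
Maximum is 47 (e.g. 2 + 6 + 7 + 8 + 10 + 14).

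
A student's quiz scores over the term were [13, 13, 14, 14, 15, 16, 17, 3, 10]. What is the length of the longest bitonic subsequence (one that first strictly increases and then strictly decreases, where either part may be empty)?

6

inc[i] = longest strictly increasing subsequence ending at i; dec[i] = longest strictly decreasing subsequence starting at i:
i:      1  2  3  4  5  6  7  8  9
a[i]:  13 13 14 14 15 16 17  3 10
inc:    1  1  2  2  3  4  5  1  2
dec:    2  2  2  2  2  2  2  1  1
Best peak at i=7 (value 17): inc=5, dec=2, length 5+2−1 = 6.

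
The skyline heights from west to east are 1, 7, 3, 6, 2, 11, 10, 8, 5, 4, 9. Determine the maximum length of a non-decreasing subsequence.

Track the smallest tail for each achievable length (allowing ties):
1 → extends → [1]
7 → extends → [1, 7]
3 → replaces 7 → [1, 3]
6 → extends → [1, 3, 6]
2 → replaces 3 → [1, 2, 6]
11 → extends → [1, 2, 6, 11]
10 → replaces 11 → [1, 2, 6, 10]
8 → replaces 10 → [1, 2, 6, 8]
5 → replaces 6 → [1, 2, 5, 8]
4 → replaces 5 → [1, 2, 4, 8]
9 → extends → [1, 2, 4, 8, 9]
Five tails, so the longest non-decreasing subsequence has length 5 (e.g. 1, 3, 6, 8, 9).

5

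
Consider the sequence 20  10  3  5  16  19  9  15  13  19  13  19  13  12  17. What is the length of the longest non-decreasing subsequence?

7

Let dp[i] be the length of the longest such subsequence ending at index i:
i:      1  2  3  4  5  6  7  8  9 10 11 12 13 14 15
a[i]:  20 10  3  5 16 19  9 15 13 19 13 19 13 12 17
dp:     1  1  1  2  3  4  3  4  4  5  5  6  6  4  7
Maximum dp value is 7.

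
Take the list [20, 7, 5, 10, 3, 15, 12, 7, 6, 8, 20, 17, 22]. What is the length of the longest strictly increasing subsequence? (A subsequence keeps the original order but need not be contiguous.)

Let dp[i] be the length of the longest such subsequence ending at index i:
i:      1  2  3  4  5  6  7  8  9 10 11 12 13
a[i]:  20  7  5 10  3 15 12  7  6  8 20 17 22
dp:     1  1  1  2  1  3  3  2  2  3  4  4  5
Maximum dp value is 5.

5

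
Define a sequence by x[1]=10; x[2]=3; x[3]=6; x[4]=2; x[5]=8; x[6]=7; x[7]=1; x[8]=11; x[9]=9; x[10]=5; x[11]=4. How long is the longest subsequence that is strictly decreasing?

Negate each value so 'decreasing' becomes 'increasing', then run patience tails on the negated sequence:
-10 → extends → [-10]
-3 → extends → [-10, -3]
-6 → replaces -3 → [-10, -6]
-2 → extends → [-10, -6, -2]
-8 → replaces -6 → [-10, -8, -2]
-7 → replaces -2 → [-10, -8, -7]
-1 → extends → [-10, -8, -7, -1]
-11 → replaces -10 → [-11, -8, -7, -1]
-9 → replaces -8 → [-11, -9, -7, -1]
-5 → replaces -1 → [-11, -9, -7, -5]
-4 → extends → [-11, -9, -7, -5, -4]
Five tails, so the longest strictly decreasing subsequence of the original has length 5.

5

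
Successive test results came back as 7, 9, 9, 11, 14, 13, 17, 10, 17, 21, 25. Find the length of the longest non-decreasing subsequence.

Let dp[i] be the length of the longest such subsequence ending at index i:
i:      1  2  3  4  5  6  7  8  9 10 11
a[i]:   7  9  9 11 14 13 17 10 17 21 25
dp:     1  2  3  4  5  5  6  4  7  8  9
Maximum dp value is 9.

9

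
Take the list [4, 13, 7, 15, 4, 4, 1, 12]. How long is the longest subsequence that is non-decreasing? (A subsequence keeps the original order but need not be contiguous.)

4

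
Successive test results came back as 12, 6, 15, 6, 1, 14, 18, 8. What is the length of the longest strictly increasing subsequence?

3

Let dp[i] be the length of the longest such subsequence ending at index i:
i:      1  2  3  4  5  6  7  8
a[i]:  12  6 15  6  1 14 18  8
dp:     1  1  2  1  1  2  3  2
Maximum dp value is 3.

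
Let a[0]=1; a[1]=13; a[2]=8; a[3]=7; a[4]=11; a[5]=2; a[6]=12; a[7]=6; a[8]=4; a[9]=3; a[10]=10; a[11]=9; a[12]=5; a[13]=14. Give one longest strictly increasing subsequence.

1, 8, 11, 12, 14

Patience tails give the LIS length; then backtrack through the dp parents:
1 → extends → [1]
13 → extends → [1, 13]
8 → replaces 13 → [1, 8]
7 → replaces 8 → [1, 7]
11 → extends → [1, 7, 11]
2 → replaces 7 → [1, 2, 11]
12 → extends → [1, 2, 11, 12]
6 → replaces 11 → [1, 2, 6, 12]
4 → replaces 6 → [1, 2, 4, 12]
3 → replaces 4 → [1, 2, 3, 12]
10 → replaces 12 → [1, 2, 3, 10]
9 → replaces 10 → [1, 2, 3, 9]
5 → replaces 9 → [1, 2, 3, 5]
14 → extends → [1, 2, 3, 5, 14]
Length 5; one witness is 1, 8, 11, 12, 14.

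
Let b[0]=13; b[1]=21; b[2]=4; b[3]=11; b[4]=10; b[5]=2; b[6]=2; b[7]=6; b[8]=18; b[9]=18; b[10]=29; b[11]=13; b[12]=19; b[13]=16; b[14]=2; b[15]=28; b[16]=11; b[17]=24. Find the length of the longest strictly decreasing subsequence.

5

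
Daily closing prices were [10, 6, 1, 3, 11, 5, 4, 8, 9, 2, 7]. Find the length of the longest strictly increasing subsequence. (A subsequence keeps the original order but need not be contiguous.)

5

Let dp[i] be the length of the longest such subsequence ending at index i:
i:      1  2  3  4  5  6  7  8  9 10 11
a[i]:  10  6  1  3 11  5  4  8  9  2  7
dp:     1  1  1  2  3  3  3  4  5  2  4
Maximum dp value is 5.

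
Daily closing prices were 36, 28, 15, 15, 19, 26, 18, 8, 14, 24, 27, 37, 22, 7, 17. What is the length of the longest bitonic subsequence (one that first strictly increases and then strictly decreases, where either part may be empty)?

inc[i] = longest strictly increasing subsequence ending at i; dec[i] = longest strictly decreasing subsequence starting at i:
i:      1  2  3  4  5  6  7  8  9 10 11 12 13 14 15
a[i]:  36 28 15 15 19 26 18  8 14 24 27 37 22  7 17
inc:    1  1  1  1  2  3  2  1  2  3  4  5  3  1  3
dec:    6  5  3  3  4  4  3  2  2  3  3  3  2  1  1
Best peak at i=12 (value 37): inc=5, dec=3, length 5+3−1 = 7.

7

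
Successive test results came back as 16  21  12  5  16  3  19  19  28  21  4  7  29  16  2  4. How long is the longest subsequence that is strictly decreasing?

Let dp[i] be the longest strictly decreasing subsequence ending at i:
i:      1  2  3  4  5  6  7  8  9 10 11 12 13 14 15 16
a[i]:  16 21 12  5 16  3 19 19 28 21  4  7 29 16  2  4
dp:     1  1  2  3  2  4  2  2  1  2  4  3  1  3  5  4
Maximum is 5.

5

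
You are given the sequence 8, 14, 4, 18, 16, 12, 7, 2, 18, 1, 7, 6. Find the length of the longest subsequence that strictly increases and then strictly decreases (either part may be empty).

8

inc[i] = longest strictly increasing subsequence ending at i; dec[i] = longest strictly decreasing subsequence starting at i:
i:      1  2  3  4  5  6  7  8  9 10 11 12
a[i]:   8 14  4 18 16 12  7  2 18  1  7  6
inc:    1  2  1  3  3  2  2  1  4  1  2  2
dec:    4  5  3  6  5  4  3  2  3  1  2  1
Best peak at i=4 (value 18): inc=3, dec=6, length 3+6−1 = 8.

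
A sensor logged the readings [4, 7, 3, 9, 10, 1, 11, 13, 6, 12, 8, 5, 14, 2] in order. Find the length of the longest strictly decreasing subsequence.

5

Let dp[i] be the longest strictly decreasing subsequence ending at i:
i:      1  2  3  4  5  6  7  8  9 10 11 12 13 14
a[i]:   4  7  3  9 10  1 11 13  6 12  8  5 14  2
dp:     1  1  2  1  1  3  1  1  2  2  3  4  1  5
Maximum is 5.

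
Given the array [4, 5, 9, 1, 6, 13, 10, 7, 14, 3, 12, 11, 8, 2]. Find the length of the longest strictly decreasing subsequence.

5

Negate each value so 'decreasing' becomes 'increasing', then run patience tails on the negated sequence:
-4 → extends → [-4]
-5 → replaces -4 → [-5]
-9 → replaces -5 → [-9]
-1 → extends → [-9, -1]
-6 → replaces -1 → [-9, -6]
-13 → replaces -9 → [-13, -6]
-10 → replaces -6 → [-13, -10]
-7 → extends → [-13, -10, -7]
-14 → replaces -13 → [-14, -10, -7]
-3 → extends → [-14, -10, -7, -3]
-12 → replaces -10 → [-14, -12, -7, -3]
-11 → replaces -7 → [-14, -12, -11, -3]
-8 → replaces -3 → [-14, -12, -11, -8]
-2 → extends → [-14, -12, -11, -8, -2]
Five tails, so the longest strictly decreasing subsequence of the original has length 5.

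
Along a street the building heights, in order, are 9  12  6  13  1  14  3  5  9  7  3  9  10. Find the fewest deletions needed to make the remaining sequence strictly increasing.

7

Fewest deletions = n − (longest strictly increasing subsequence).
i:      1  2  3  4  5  6  7  8  9 10 11 12 13
a[i]:   9 12  6 13  1 14  3  5  9  7  3  9 10
dp:     1  2  1  3  1  4  2  3  4  4  2  5  6
max dp = 6, so deletions = 13 − 6 = 7.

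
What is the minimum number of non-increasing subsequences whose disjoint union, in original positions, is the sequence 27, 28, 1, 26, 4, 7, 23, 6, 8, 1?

4

Place each on the leftmost legal pile:
27 → new pile 1 (tops now [27])
28 → new pile 2 (tops now [27, 28])
1 → pile 1 (tops now [1, 28])
26 → pile 2 (tops now [1, 26])
4 → pile 2 (tops now [1, 4])
7 → new pile 3 (tops now [1, 4, 7])
23 → new pile 4 (tops now [1, 4, 7, 23])
6 → pile 3 (tops now [1, 4, 6, 23])
8 → pile 4 (tops now [1, 4, 6, 8])
1 → pile 1 (tops now [1, 4, 6, 8])
Four piles.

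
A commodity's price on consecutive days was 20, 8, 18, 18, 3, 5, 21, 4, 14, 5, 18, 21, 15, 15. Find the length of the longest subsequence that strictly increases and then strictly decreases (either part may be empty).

inc[i] = longest strictly increasing subsequence ending at i; dec[i] = longest strictly decreasing subsequence starting at i:
i:      1  2  3  4  5  6  7  8  9 10 11 12 13 14
a[i]:  20  8 18 18  3  5 21  4 14  5 18 21 15 15
inc:    1  1  2  2  1  2  3  2  3  3  4  5  4  4
dec:    4  3  3  3  1  2  3  1  2  1  2  2  1  1
Best peak at i=12 (value 21): inc=5, dec=2, length 5+2−1 = 6.

6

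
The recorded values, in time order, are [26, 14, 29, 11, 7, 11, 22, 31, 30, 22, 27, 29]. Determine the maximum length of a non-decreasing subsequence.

6

Track the smallest tail for each achievable length (allowing ties):
26 → extends → [26]
14 → replaces 26 → [14]
29 → extends → [14, 29]
11 → replaces 14 → [11, 29]
7 → replaces 11 → [7, 29]
11 → replaces 29 → [7, 11]
22 → extends → [7, 11, 22]
31 → extends → [7, 11, 22, 31]
30 → replaces 31 → [7, 11, 22, 30]
22 → replaces 30 → [7, 11, 22, 22]
27 → extends → [7, 11, 22, 22, 27]
29 → extends → [7, 11, 22, 22, 27, 29]
Six tails, so the longest non-decreasing subsequence has length 6 (e.g. 11, 11, 22, 22, 27, 29).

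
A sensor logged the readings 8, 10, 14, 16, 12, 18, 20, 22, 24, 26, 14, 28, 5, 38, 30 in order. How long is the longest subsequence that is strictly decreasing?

3

Let dp[i] be the longest strictly decreasing subsequence ending at i:
i:      1  2  3  4  5  6  7  8  9 10 11 12 13 14 15
a[i]:   8 10 14 16 12 18 20 22 24 26 14 28  5 38 30
dp:     1  1  1  1  2  1  1  1  1  1  2  1  3  1  2
Maximum is 3.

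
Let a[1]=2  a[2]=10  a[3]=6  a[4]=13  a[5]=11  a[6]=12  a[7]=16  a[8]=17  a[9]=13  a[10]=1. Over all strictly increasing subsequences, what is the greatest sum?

Let S[i] be the best sum of a strictly increasing subsequence ending at i:
i:      1  2  3  4  5  6  7  8  9 10
a[i]:   2 10  6 13 11 12 16 17 13  1
S:      2 12  8 25 23 35 51 68 48  1
Maximum is 68 (e.g. 2 + 10 + 11 + 12 + 16 + 17).

68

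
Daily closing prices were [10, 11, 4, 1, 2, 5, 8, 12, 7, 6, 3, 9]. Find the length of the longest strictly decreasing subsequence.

5

Negate each value so 'decreasing' becomes 'increasing', then run patience tails on the negated sequence:
-10 → extends → [-10]
-11 → replaces -10 → [-11]
-4 → extends → [-11, -4]
-1 → extends → [-11, -4, -1]
-2 → replaces -1 → [-11, -4, -2]
-5 → replaces -4 → [-11, -5, -2]
-8 → replaces -5 → [-11, -8, -2]
-12 → replaces -11 → [-12, -8, -2]
-7 → replaces -2 → [-12, -8, -7]
-6 → extends → [-12, -8, -7, -6]
-3 → extends → [-12, -8, -7, -6, -3]
-9 → replaces -8 → [-12, -9, -7, -6, -3]
Five tails, so the longest strictly decreasing subsequence of the original has length 5.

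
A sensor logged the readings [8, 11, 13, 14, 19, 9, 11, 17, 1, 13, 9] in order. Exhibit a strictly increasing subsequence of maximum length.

8, 11, 13, 14, 19

Patience tails give the LIS length; then backtrack through the dp parents:
8 → extends → [8]
11 → extends → [8, 11]
13 → extends → [8, 11, 13]
14 → extends → [8, 11, 13, 14]
19 → extends → [8, 11, 13, 14, 19]
9 → replaces 11 → [8, 9, 13, 14, 19]
11 → replaces 13 → [8, 9, 11, 14, 19]
17 → replaces 19 → [8, 9, 11, 14, 17]
1 → replaces 8 → [1, 9, 11, 14, 17]
13 → replaces 14 → [1, 9, 11, 13, 17]
9 → already a tail → [1, 9, 11, 13, 17]
Length 5; one witness is 8, 11, 13, 14, 19.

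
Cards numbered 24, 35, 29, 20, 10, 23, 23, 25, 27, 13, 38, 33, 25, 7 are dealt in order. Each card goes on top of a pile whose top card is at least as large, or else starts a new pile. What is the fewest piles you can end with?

5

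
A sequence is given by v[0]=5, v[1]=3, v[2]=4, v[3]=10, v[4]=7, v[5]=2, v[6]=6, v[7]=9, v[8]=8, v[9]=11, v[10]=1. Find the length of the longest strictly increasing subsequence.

Let dp[i] be the length of the longest such subsequence ending at index i:
i:      0  1  2  3  4  5  6  7  8  9 10
v[i]:   5  3  4 10  7  2  6  9  8 11  1
dp:     1  1  2  3  3  1  3  4  4  5  1
Maximum dp value is 5.

5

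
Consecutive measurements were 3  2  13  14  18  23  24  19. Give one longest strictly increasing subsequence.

3, 13, 14, 18, 23, 24

Patience tails give the LIS length; then backtrack through the dp parents:
3 → extends → [3]
2 → replaces 3 → [2]
13 → extends → [2, 13]
14 → extends → [2, 13, 14]
18 → extends → [2, 13, 14, 18]
23 → extends → [2, 13, 14, 18, 23]
24 → extends → [2, 13, 14, 18, 23, 24]
19 → replaces 23 → [2, 13, 14, 18, 19, 24]
Length 6; one witness is 3, 13, 14, 18, 23, 24.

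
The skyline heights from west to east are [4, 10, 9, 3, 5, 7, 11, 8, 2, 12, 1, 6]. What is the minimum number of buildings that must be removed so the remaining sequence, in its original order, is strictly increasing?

Fewest deletions = n − (longest strictly increasing subsequence).
Patience tails:
4 → extends → [4]
10 → extends → [4, 10]
9 → replaces 10 → [4, 9]
3 → replaces 4 → [3, 9]
5 → replaces 9 → [3, 5]
7 → extends → [3, 5, 7]
11 → extends → [3, 5, 7, 11]
8 → replaces 11 → [3, 5, 7, 8]
2 → replaces 3 → [2, 5, 7, 8]
12 → extends → [2, 5, 7, 8, 12]
1 → replaces 2 → [1, 5, 7, 8, 12]
6 → replaces 7 → [1, 5, 6, 8, 12]
Longest strictly increasing subsequence has length 5, so deletions = 12 − 5 = 7.

7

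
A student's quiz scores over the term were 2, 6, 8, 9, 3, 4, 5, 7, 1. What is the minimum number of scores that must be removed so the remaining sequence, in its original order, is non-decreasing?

Fewest deletions = n − (longest non-decreasing subsequence).
i:     1 2 3 4 5 6 7 8 9
a[i]:  2 6 8 9 3 4 5 7 1
dp:    1 2 3 4 2 3 4 5 1
max dp = 5, so deletions = 9 − 5 = 4.

4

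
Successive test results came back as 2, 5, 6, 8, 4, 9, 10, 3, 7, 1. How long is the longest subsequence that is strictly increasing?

Let dp[i] be the length of the longest such subsequence ending at index i:
i:      1  2  3  4  5  6  7  8  9 10
a[i]:   2  5  6  8  4  9 10  3  7  1
dp:     1  2  3  4  2  5  6  2  4  1
Maximum dp value is 6.

6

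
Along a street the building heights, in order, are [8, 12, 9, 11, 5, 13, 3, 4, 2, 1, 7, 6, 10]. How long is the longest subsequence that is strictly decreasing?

6

Negate each value so 'decreasing' becomes 'increasing', then run patience tails on the negated sequence:
-8 → extends → [-8]
-12 → replaces -8 → [-12]
-9 → extends → [-12, -9]
-11 → replaces -9 → [-12, -11]
-5 → extends → [-12, -11, -5]
-13 → replaces -12 → [-13, -11, -5]
-3 → extends → [-13, -11, -5, -3]
-4 → replaces -3 → [-13, -11, -5, -4]
-2 → extends → [-13, -11, -5, -4, -2]
-1 → extends → [-13, -11, -5, -4, -2, -1]
-7 → replaces -5 → [-13, -11, -7, -4, -2, -1]
-6 → replaces -4 → [-13, -11, -7, -6, -2, -1]
-10 → replaces -7 → [-13, -11, -10, -6, -2, -1]
Six tails, so the longest strictly decreasing subsequence of the original has length 6.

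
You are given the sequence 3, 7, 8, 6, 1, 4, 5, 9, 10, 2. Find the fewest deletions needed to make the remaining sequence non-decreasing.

5

Fewest deletions = n − (longest non-decreasing subsequence).
Patience tails:
3 → extends → [3]
7 → extends → [3, 7]
8 → extends → [3, 7, 8]
6 → replaces 7 → [3, 6, 8]
1 → replaces 3 → [1, 6, 8]
4 → replaces 6 → [1, 4, 8]
5 → replaces 8 → [1, 4, 5]
9 → extends → [1, 4, 5, 9]
10 → extends → [1, 4, 5, 9, 10]
2 → replaces 4 → [1, 2, 5, 9, 10]
Longest non-decreasing subsequence has length 5, so deletions = 10 − 5 = 5.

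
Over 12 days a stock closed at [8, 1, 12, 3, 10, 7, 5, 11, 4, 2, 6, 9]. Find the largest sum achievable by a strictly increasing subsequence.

29

Let S[i] be the best sum of a strictly increasing subsequence ending at i:
i:      1  2  3  4  5  6  7  8  9 10 11 12
a[i]:   8  1 12  3 10  7  5 11  4  2  6  9
S:      8  1 20  4 18 11  9 29  8  3 15 24
Maximum is 29 (e.g. 8 + 10 + 11).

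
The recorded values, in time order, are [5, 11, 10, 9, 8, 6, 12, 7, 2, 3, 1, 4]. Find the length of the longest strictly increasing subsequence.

3

Let dp[i] be the length of the longest such subsequence ending at index i:
i:      1  2  3  4  5  6  7  8  9 10 11 12
a[i]:   5 11 10  9  8  6 12  7  2  3  1  4
dp:     1  2  2  2  2  2  3  3  1  2  1  3
Maximum dp value is 3.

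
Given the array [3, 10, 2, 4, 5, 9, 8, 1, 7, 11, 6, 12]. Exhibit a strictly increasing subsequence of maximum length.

3, 4, 5, 9, 11, 12

Patience tails give the LIS length; then backtrack through the dp parents:
3 → extends → [3]
10 → extends → [3, 10]
2 → replaces 3 → [2, 10]
4 → replaces 10 → [2, 4]
5 → extends → [2, 4, 5]
9 → extends → [2, 4, 5, 9]
8 → replaces 9 → [2, 4, 5, 8]
1 → replaces 2 → [1, 4, 5, 8]
7 → replaces 8 → [1, 4, 5, 7]
11 → extends → [1, 4, 5, 7, 11]
6 → replaces 7 → [1, 4, 5, 6, 11]
12 → extends → [1, 4, 5, 6, 11, 12]
Length 6; one witness is 3, 4, 5, 9, 11, 12.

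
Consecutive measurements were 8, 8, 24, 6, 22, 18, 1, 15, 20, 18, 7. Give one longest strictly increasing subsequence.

8, 18, 20

Patience tails give the LIS length; then backtrack through the dp parents:
8 → extends → [8]
8 → already a tail → [8]
24 → extends → [8, 24]
6 → replaces 8 → [6, 24]
22 → replaces 24 → [6, 22]
18 → replaces 22 → [6, 18]
1 → replaces 6 → [1, 18]
15 → replaces 18 → [1, 15]
20 → extends → [1, 15, 20]
18 → replaces 20 → [1, 15, 18]
7 → replaces 15 → [1, 7, 18]
Length 3; one witness is 8, 18, 20.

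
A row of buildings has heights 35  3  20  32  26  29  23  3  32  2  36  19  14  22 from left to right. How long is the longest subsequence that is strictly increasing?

Let dp[i] be the length of the longest such subsequence ending at index i:
i:      1  2  3  4  5  6  7  8  9 10 11 12 13 14
a[i]:  35  3 20 32 26 29 23  3 32  2 36 19 14 22
dp:     1  1  2  3  3  4  3  1  5  1  6  2  2  3
Maximum dp value is 6.

6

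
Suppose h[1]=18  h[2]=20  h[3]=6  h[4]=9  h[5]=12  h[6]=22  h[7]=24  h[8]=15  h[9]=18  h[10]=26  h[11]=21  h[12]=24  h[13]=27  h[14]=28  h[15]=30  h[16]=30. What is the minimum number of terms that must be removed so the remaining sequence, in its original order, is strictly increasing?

Fewest deletions = n − (longest strictly increasing subsequence).
i:      1  2  3  4  5  6  7  8  9 10 11 12 13 14 15 16
h[i]:  18 20  6  9 12 22 24 15 18 26 21 24 27 28 30 30
dp:     1  2  1  2  3  4  5  4  5  6  6  7  8  9 10 10
max dp = 10, so deletions = 16 − 10 = 6.

6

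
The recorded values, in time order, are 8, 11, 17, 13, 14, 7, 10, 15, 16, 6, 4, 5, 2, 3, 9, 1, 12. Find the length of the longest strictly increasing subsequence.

Track the smallest tail for each achievable length (strict):
8 → extends → [8]
11 → extends → [8, 11]
17 → extends → [8, 11, 17]
13 → replaces 17 → [8, 11, 13]
14 → extends → [8, 11, 13, 14]
7 → replaces 8 → [7, 11, 13, 14]
10 → replaces 11 → [7, 10, 13, 14]
15 → extends → [7, 10, 13, 14, 15]
16 → extends → [7, 10, 13, 14, 15, 16]
6 → replaces 7 → [6, 10, 13, 14, 15, 16]
4 → replaces 6 → [4, 10, 13, 14, 15, 16]
5 → replaces 10 → [4, 5, 13, 14, 15, 16]
2 → replaces 4 → [2, 5, 13, 14, 15, 16]
3 → replaces 5 → [2, 3, 13, 14, 15, 16]
9 → replaces 13 → [2, 3, 9, 14, 15, 16]
1 → replaces 2 → [1, 3, 9, 14, 15, 16]
12 → replaces 14 → [1, 3, 9, 12, 15, 16]
Six tails, so the longest strictly increasing subsequence has length 6 (e.g. 8, 11, 13, 14, 15, 16).

6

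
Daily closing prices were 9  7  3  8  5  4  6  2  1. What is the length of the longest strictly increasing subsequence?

3

Track the smallest tail for each achievable length (strict):
9 → extends → [9]
7 → replaces 9 → [7]
3 → replaces 7 → [3]
8 → extends → [3, 8]
5 → replaces 8 → [3, 5]
4 → replaces 5 → [3, 4]
6 → extends → [3, 4, 6]
2 → replaces 3 → [2, 4, 6]
1 → replaces 2 → [1, 4, 6]
Three tails, so the longest strictly increasing subsequence has length 3 (e.g. 3, 5, 6).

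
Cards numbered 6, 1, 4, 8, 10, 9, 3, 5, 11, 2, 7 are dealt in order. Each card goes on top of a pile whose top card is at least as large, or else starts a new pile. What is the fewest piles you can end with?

5

Place each on the leftmost legal pile:
6 → new pile 1 (tops now [6])
1 → pile 1 (tops now [1])
4 → new pile 2 (tops now [1, 4])
8 → new pile 3 (tops now [1, 4, 8])
10 → new pile 4 (tops now [1, 4, 8, 10])
9 → pile 4 (tops now [1, 4, 8, 9])
3 → pile 2 (tops now [1, 3, 8, 9])
5 → pile 3 (tops now [1, 3, 5, 9])
11 → new pile 5 (tops now [1, 3, 5, 9, 11])
2 → pile 2 (tops now [1, 2, 5, 9, 11])
7 → pile 4 (tops now [1, 2, 5, 7, 11])
Five piles.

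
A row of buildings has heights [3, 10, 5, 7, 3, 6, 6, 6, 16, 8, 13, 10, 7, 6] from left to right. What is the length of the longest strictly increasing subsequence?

Let dp[i] be the length of the longest such subsequence ending at index i:
i:      1  2  3  4  5  6  7  8  9 10 11 12 13 14
a[i]:   3 10  5  7  3  6  6  6 16  8 13 10  7  6
dp:     1  2  2  3  1  3  3  3  4  4  5  5  4  3
Maximum dp value is 5.

5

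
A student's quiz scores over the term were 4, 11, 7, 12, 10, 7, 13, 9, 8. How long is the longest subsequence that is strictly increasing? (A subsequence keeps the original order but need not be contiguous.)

4

Track the smallest tail for each achievable length (strict):
4 → extends → [4]
11 → extends → [4, 11]
7 → replaces 11 → [4, 7]
12 → extends → [4, 7, 12]
10 → replaces 12 → [4, 7, 10]
7 → already a tail → [4, 7, 10]
13 → extends → [4, 7, 10, 13]
9 → replaces 10 → [4, 7, 9, 13]
8 → replaces 9 → [4, 7, 8, 13]
Four tails, so the longest strictly increasing subsequence has length 4 (e.g. 4, 11, 12, 13).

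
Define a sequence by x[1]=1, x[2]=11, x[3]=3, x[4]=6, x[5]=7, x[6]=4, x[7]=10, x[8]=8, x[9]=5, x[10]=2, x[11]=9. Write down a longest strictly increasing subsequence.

1, 3, 6, 7, 8, 9

Patience tails give the LIS length; then backtrack through the dp parents:
1 → extends → [1]
11 → extends → [1, 11]
3 → replaces 11 → [1, 3]
6 → extends → [1, 3, 6]
7 → extends → [1, 3, 6, 7]
4 → replaces 6 → [1, 3, 4, 7]
10 → extends → [1, 3, 4, 7, 10]
8 → replaces 10 → [1, 3, 4, 7, 8]
5 → replaces 7 → [1, 3, 4, 5, 8]
2 → replaces 3 → [1, 2, 4, 5, 8]
9 → extends → [1, 2, 4, 5, 8, 9]
Length 6; one witness is 1, 3, 6, 7, 8, 9.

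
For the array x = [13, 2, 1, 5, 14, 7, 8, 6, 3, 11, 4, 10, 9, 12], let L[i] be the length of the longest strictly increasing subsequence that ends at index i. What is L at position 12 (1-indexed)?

5

dp[i] = 1 + max{dp[j] : j<i, x[j]<x[i]} (or 1 if no such j):
i:      1  2  3  4  5  6  7  8  9 10 11 12 13 14
x[i]:  13  2  1  5 14  7  8  6  3 11  4 10  9 12
dp:     1  1  1  2  3  3  4  3  2  5  3  5  5  6
At index 12 the value is 5.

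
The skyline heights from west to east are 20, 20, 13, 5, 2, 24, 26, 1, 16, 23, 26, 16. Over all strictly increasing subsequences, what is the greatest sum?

Let S[i] be the best sum of a strictly increasing subsequence ending at i:
i:      1  2  3  4  5  6  7  8  9 10 11 12
a[i]:  20 20 13  5  2 24 26  1 16 23 26 16
S:     20 20 13  5  2 44 70  1 29 52 78 29
Maximum is 78 (e.g. 13 + 16 + 23 + 26).

78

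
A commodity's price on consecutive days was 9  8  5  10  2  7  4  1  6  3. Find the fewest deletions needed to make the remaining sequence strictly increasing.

7

Fewest deletions = n − (longest strictly increasing subsequence).
Patience tails:
9 → extends → [9]
8 → replaces 9 → [8]
5 → replaces 8 → [5]
10 → extends → [5, 10]
2 → replaces 5 → [2, 10]
7 → replaces 10 → [2, 7]
4 → replaces 7 → [2, 4]
1 → replaces 2 → [1, 4]
6 → extends → [1, 4, 6]
3 → replaces 4 → [1, 3, 6]
Longest strictly increasing subsequence has length 3, so deletions = 10 − 3 = 7.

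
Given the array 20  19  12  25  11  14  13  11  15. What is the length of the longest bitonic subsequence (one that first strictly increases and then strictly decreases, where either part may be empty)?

inc[i] = longest strictly increasing subsequence ending at i; dec[i] = longest strictly decreasing subsequence starting at i:
i:      1  2  3  4  5  6  7  8  9
a[i]:  20 19 12 25 11 14 13 11 15
inc:    1  1  1  2  1  2  2  1  3
dec:    5  4  2  4  1  3  2  1  1
Best peak at i=1 (value 20): inc=1, dec=5, length 1+5−1 = 5.

5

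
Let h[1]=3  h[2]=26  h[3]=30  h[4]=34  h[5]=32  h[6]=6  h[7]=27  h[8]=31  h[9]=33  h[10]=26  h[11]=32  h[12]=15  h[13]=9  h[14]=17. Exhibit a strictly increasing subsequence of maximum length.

Patience tails give the LIS length; then backtrack through the dp parents:
3 → extends → [3]
26 → extends → [3, 26]
30 → extends → [3, 26, 30]
34 → extends → [3, 26, 30, 34]
32 → replaces 34 → [3, 26, 30, 32]
6 → replaces 26 → [3, 6, 30, 32]
27 → replaces 30 → [3, 6, 27, 32]
31 → replaces 32 → [3, 6, 27, 31]
33 → extends → [3, 6, 27, 31, 33]
26 → replaces 27 → [3, 6, 26, 31, 33]
32 → replaces 33 → [3, 6, 26, 31, 32]
15 → replaces 26 → [3, 6, 15, 31, 32]
9 → replaces 15 → [3, 6, 9, 31, 32]
17 → replaces 31 → [3, 6, 9, 17, 32]
Length 5; one witness is 3, 26, 30, 32, 33.

3, 26, 30, 32, 33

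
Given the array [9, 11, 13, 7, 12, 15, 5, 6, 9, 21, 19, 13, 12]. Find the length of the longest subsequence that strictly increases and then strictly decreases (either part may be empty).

8

inc[i] = longest strictly increasing subsequence ending at i; dec[i] = longest strictly decreasing subsequence starting at i:
i:      1  2  3  4  5  6  7  8  9 10 11 12 13
a[i]:   9 11 13  7 12 15  5  6  9 21 19 13 12
inc:    1  2  3  1  3  4  1  2  3  5  5  4  4
dec:    3  3  3  2  2  3  1  1  1  4  3  2  1
Best peak at i=10 (value 21): inc=5, dec=4, length 5+4−1 = 8.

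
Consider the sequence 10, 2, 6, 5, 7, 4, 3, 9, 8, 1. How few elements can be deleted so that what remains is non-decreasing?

Fewest deletions = n − (longest non-decreasing subsequence).
Patience tails:
10 → extends → [10]
2 → replaces 10 → [2]
6 → extends → [2, 6]
5 → replaces 6 → [2, 5]
7 → extends → [2, 5, 7]
4 → replaces 5 → [2, 4, 7]
3 → replaces 4 → [2, 3, 7]
9 → extends → [2, 3, 7, 9]
8 → replaces 9 → [2, 3, 7, 8]
1 → replaces 2 → [1, 3, 7, 8]
Longest non-decreasing subsequence has length 4, so deletions = 10 − 4 = 6.

6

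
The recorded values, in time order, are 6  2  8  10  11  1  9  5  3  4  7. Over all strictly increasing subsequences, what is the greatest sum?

35

Let S[i] be the best sum of a strictly increasing subsequence ending at i:
i:      1  2  3  4  5  6  7  8  9 10 11
a[i]:   6  2  8 10 11  1  9  5  3  4  7
S:      6  2 14 24 35  1 23  7  5  9 16
Maximum is 35 (e.g. 6 + 8 + 10 + 11).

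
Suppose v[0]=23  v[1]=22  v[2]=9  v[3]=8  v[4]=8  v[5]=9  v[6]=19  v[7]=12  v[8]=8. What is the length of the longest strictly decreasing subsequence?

5

Negate each value so 'decreasing' becomes 'increasing', then run patience tails on the negated sequence:
-23 → extends → [-23]
-22 → extends → [-23, -22]
-9 → extends → [-23, -22, -9]
-8 → extends → [-23, -22, -9, -8]
-8 → already a tail → [-23, -22, -9, -8]
-9 → already a tail → [-23, -22, -9, -8]
-19 → replaces -9 → [-23, -22, -19, -8]
-12 → replaces -8 → [-23, -22, -19, -12]
-8 → extends → [-23, -22, -19, -12, -8]
Five tails, so the longest strictly decreasing subsequence of the original has length 5.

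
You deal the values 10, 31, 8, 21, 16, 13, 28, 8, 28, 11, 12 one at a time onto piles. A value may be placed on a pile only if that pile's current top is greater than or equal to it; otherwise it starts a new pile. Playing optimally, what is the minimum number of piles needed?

3

Place each on the leftmost legal pile:
10 → new pile 1 (tops now [10])
31 → new pile 2 (tops now [10, 31])
8 → pile 1 (tops now [8, 31])
21 → pile 2 (tops now [8, 21])
16 → pile 2 (tops now [8, 16])
13 → pile 2 (tops now [8, 13])
28 → new pile 3 (tops now [8, 13, 28])
8 → pile 1 (tops now [8, 13, 28])
28 → pile 3 (tops now [8, 13, 28])
11 → pile 2 (tops now [8, 11, 28])
12 → pile 3 (tops now [8, 11, 12])
Three piles.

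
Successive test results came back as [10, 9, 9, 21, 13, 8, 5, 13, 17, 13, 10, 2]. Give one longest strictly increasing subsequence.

Patience tails give the LIS length; then backtrack through the dp parents:
10 → extends → [10]
9 → replaces 10 → [9]
9 → already a tail → [9]
21 → extends → [9, 21]
13 → replaces 21 → [9, 13]
8 → replaces 9 → [8, 13]
5 → replaces 8 → [5, 13]
13 → already a tail → [5, 13]
17 → extends → [5, 13, 17]
13 → already a tail → [5, 13, 17]
10 → replaces 13 → [5, 10, 17]
2 → replaces 5 → [2, 10, 17]
Length 3; one witness is 10, 13, 17.

10, 13, 17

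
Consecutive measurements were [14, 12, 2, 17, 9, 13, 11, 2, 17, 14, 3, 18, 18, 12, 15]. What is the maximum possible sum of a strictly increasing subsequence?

Let S[i] be the best sum of a strictly increasing subsequence ending at i:
i:      1  2  3  4  5  6  7  8  9 10 11 12 13 14 15
a[i]:  14 12  2 17  9 13 11  2 17 14  3 18 18 12 15
S:     14 12  2 31 11 25 22  2 42 39  5 60 60 34 54
Maximum is 60 (e.g. 12 + 13 + 17 + 18).

60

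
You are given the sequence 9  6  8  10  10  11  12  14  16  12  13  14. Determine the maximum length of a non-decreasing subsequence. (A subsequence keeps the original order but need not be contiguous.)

9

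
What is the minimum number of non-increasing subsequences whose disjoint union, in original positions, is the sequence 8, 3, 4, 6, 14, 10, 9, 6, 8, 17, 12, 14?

6

Place each on the leftmost legal pile:
8 → new pile 1 (tops now [8])
3 → pile 1 (tops now [3])
4 → new pile 2 (tops now [3, 4])
6 → new pile 3 (tops now [3, 4, 6])
14 → new pile 4 (tops now [3, 4, 6, 14])
10 → pile 4 (tops now [3, 4, 6, 10])
9 → pile 4 (tops now [3, 4, 6, 9])
6 → pile 3 (tops now [3, 4, 6, 9])
8 → pile 4 (tops now [3, 4, 6, 8])
17 → new pile 5 (tops now [3, 4, 6, 8, 17])
12 → pile 5 (tops now [3, 4, 6, 8, 12])
14 → new pile 6 (tops now [3, 4, 6, 8, 12, 14])
Six piles.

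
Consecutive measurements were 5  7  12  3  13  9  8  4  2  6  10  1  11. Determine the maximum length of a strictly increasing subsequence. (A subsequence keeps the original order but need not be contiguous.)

5

Let dp[i] be the length of the longest such subsequence ending at index i:
i:      1  2  3  4  5  6  7  8  9 10 11 12 13
a[i]:   5  7 12  3 13  9  8  4  2  6 10  1 11
dp:     1  2  3  1  4  3  3  2  1  3  4  1  5
Maximum dp value is 5.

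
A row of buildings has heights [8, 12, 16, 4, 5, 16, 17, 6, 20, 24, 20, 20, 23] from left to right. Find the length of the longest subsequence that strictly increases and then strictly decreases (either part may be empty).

inc[i] = longest strictly increasing subsequence ending at i; dec[i] = longest strictly decreasing subsequence starting at i:
i:      1  2  3  4  5  6  7  8  9 10 11 12 13
a[i]:   8 12 16  4  5 16 17  6 20 24 20 20 23
inc:    1  2  3  1  2  3  4  3  5  6  5  5  6
dec:    2  2  2  1  1  2  2  1  1  2  1  1  1
Best peak at i=10 (value 24): inc=6, dec=2, length 6+2−1 = 7.

7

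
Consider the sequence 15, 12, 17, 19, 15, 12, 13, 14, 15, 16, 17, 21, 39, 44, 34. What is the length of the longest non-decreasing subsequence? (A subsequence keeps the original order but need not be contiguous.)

10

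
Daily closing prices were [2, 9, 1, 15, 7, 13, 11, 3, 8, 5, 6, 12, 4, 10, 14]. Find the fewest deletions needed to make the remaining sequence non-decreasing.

Fewest deletions = n − (longest non-decreasing subsequence).
Patience tails:
2 → extends → [2]
9 → extends → [2, 9]
1 → replaces 2 → [1, 9]
15 → extends → [1, 9, 15]
7 → replaces 9 → [1, 7, 15]
13 → replaces 15 → [1, 7, 13]
11 → replaces 13 → [1, 7, 11]
3 → replaces 7 → [1, 3, 11]
8 → replaces 11 → [1, 3, 8]
5 → replaces 8 → [1, 3, 5]
6 → extends → [1, 3, 5, 6]
12 → extends → [1, 3, 5, 6, 12]
4 → replaces 5 → [1, 3, 4, 6, 12]
10 → replaces 12 → [1, 3, 4, 6, 10]
14 → extends → [1, 3, 4, 6, 10, 14]
Longest non-decreasing subsequence has length 6, so deletions = 15 − 6 = 9.

9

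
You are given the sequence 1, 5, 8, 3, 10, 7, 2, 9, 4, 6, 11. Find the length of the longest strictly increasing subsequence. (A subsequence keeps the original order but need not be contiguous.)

Track the smallest tail for each achievable length (strict):
1 → extends → [1]
5 → extends → [1, 5]
8 → extends → [1, 5, 8]
3 → replaces 5 → [1, 3, 8]
10 → extends → [1, 3, 8, 10]
7 → replaces 8 → [1, 3, 7, 10]
2 → replaces 3 → [1, 2, 7, 10]
9 → replaces 10 → [1, 2, 7, 9]
4 → replaces 7 → [1, 2, 4, 9]
6 → replaces 9 → [1, 2, 4, 6]
11 → extends → [1, 2, 4, 6, 11]
Five tails, so the longest strictly increasing subsequence has length 5 (e.g. 1, 5, 8, 10, 11).

5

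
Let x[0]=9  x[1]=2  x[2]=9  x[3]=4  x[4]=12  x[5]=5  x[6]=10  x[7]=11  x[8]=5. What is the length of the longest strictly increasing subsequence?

Let dp[i] be the length of the longest such subsequence ending at index i:
i:      0  1  2  3  4  5  6  7  8
x[i]:   9  2  9  4 12  5 10 11  5
dp:     1  1  2  2  3  3  4  5  3
Maximum dp value is 5.

5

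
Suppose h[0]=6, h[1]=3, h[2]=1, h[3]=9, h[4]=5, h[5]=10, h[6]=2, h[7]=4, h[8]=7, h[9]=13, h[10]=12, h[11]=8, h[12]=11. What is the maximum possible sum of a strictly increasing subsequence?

Let S[i] be the best sum of a strictly increasing subsequence ending at i:
i:      0  1  2  3  4  5  6  7  8  9 10 11 12
h[i]:   6  3  1  9  5 10  2  4  7 13 12  8 11
S:      6  3  1 15  8 25  3  7 15 38 37 23 36
Maximum is 38 (e.g. 6 + 9 + 10 + 13).

38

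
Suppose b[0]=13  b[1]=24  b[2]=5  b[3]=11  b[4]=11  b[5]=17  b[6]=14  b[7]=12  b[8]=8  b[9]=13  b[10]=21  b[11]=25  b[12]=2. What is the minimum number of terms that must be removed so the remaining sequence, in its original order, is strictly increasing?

7

Fewest deletions = n − (longest strictly increasing subsequence).
Patience tails:
13 → extends → [13]
24 → extends → [13, 24]
5 → replaces 13 → [5, 24]
11 → replaces 24 → [5, 11]
11 → already a tail → [5, 11]
17 → extends → [5, 11, 17]
14 → replaces 17 → [5, 11, 14]
12 → replaces 14 → [5, 11, 12]
8 → replaces 11 → [5, 8, 12]
13 → extends → [5, 8, 12, 13]
21 → extends → [5, 8, 12, 13, 21]
25 → extends → [5, 8, 12, 13, 21, 25]
2 → replaces 5 → [2, 8, 12, 13, 21, 25]
Longest strictly increasing subsequence has length 6, so deletions = 13 − 6 = 7.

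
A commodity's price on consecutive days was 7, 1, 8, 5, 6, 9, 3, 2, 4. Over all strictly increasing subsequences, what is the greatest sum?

24

Let S[i] be the best sum of a strictly increasing subsequence ending at i:
i:      1  2  3  4  5  6  7  8  9
a[i]:   7  1  8  5  6  9  3  2  4
S:      7  1 15  6 12 24  4  3  8
Maximum is 24 (e.g. 7 + 8 + 9).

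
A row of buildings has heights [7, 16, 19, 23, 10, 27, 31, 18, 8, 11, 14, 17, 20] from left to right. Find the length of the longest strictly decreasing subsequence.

Negate each value so 'decreasing' becomes 'increasing', then run patience tails on the negated sequence:
-7 → extends → [-7]
-16 → replaces -7 → [-16]
-19 → replaces -16 → [-19]
-23 → replaces -19 → [-23]
-10 → extends → [-23, -10]
-27 → replaces -23 → [-27, -10]
-31 → replaces -27 → [-31, -10]
-18 → replaces -10 → [-31, -18]
-8 → extends → [-31, -18, -8]
-11 → replaces -8 → [-31, -18, -11]
-14 → replaces -11 → [-31, -18, -14]
-17 → replaces -14 → [-31, -18, -17]
-20 → replaces -18 → [-31, -20, -17]
Three tails, so the longest strictly decreasing subsequence of the original has length 3.

3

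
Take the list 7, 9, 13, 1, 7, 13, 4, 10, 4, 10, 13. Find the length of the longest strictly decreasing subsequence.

3

Negate each value so 'decreasing' becomes 'increasing', then run patience tails on the negated sequence:
-7 → extends → [-7]
-9 → replaces -7 → [-9]
-13 → replaces -9 → [-13]
-1 → extends → [-13, -1]
-7 → replaces -1 → [-13, -7]
-13 → already a tail → [-13, -7]
-4 → extends → [-13, -7, -4]
-10 → replaces -7 → [-13, -10, -4]
-4 → already a tail → [-13, -10, -4]
-10 → already a tail → [-13, -10, -4]
-13 → already a tail → [-13, -10, -4]
Three tails, so the longest strictly decreasing subsequence of the original has length 3.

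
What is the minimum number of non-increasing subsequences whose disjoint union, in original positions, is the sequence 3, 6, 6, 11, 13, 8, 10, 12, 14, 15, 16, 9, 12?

8

The minimum number of non-increasing subsequences covering a sequence equals the length of its longest strictly increasing subsequence.
LIS length is 8 (e.g. 3, 6, 8, 10, 12, 14, 15, 16), so 8 piles are needed.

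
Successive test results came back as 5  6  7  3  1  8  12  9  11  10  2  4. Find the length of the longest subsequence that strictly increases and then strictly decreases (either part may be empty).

inc[i] = longest strictly increasing subsequence ending at i; dec[i] = longest strictly decreasing subsequence starting at i:
i:      1  2  3  4  5  6  7  8  9 10 11 12
a[i]:   5  6  7  3  1  8 12  9 11 10  2  4
inc:    1  2  3  1  1  4  5  5  6  6  2  3
dec:    3  3  3  2  1  2  4  2  3  2  1  1
Best peak at i=7 (value 12): inc=5, dec=4, length 5+4−1 = 8.

8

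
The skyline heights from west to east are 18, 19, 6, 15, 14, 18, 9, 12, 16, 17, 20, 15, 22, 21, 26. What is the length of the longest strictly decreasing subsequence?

Let dp[i] be the longest strictly decreasing subsequence ending at i:
i:      1  2  3  4  5  6  7  8  9 10 11 12 13 14 15
a[i]:  18 19  6 15 14 18  9 12 16 17 20 15 22 21 26
dp:     1  1  2  2  3  2  4  4  3  3  1  4  1  2  1
Maximum is 4.

4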